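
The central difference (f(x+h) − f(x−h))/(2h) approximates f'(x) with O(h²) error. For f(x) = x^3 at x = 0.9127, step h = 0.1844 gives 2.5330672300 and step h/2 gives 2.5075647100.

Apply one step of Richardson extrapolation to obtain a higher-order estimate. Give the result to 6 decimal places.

r = 2, so 2^r = 4.
Weighted: 10.0302588400 − 2.5330672300 = 7.4971916100
R = 7.4971916100/3 = 2.4990638700
Shift from A(h/2): −0.0085008400.

2.499064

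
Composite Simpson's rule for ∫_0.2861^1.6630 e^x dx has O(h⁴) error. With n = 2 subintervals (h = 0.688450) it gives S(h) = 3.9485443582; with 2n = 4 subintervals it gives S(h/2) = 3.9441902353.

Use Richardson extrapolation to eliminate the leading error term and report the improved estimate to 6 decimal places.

The method has order 4: 2^4 = 16.
Weighted: 63.1070437648 − 3.9485443582 = 59.1584994066
(16×3.9441902353 − 3.9485443582)/(16 − 1) = 3.9438999604
Shift from A(h/2): −0.0002902749.

3.943900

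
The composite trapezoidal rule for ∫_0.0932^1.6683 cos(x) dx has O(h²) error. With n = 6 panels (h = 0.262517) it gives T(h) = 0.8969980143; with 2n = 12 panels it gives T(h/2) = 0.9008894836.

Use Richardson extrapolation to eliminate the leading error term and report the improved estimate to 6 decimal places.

Method order is 2; weight 2^2 = 4.
4*0.9008894836 = 3.6035579344; subtract 0.8969980143 → 2.7065599201
Denominator 4 − 1 = 3.
(4*0.9008894836 − 0.8969980143)/(4 − 1) = 0.9021866400

0.902187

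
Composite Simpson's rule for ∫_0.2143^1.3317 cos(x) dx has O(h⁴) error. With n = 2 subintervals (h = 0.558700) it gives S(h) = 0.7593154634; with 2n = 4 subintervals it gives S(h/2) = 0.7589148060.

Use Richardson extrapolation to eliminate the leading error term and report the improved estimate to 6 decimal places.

0.758888

r = 4, so 2^r = 16.
16*0.7589148060 = 12.1426368960; subtract 0.7593154634 → 11.3833214326
Denominator 16 − 1 = 15.
Extrapolated: 11.3833214326 / 15 = 0.7588880955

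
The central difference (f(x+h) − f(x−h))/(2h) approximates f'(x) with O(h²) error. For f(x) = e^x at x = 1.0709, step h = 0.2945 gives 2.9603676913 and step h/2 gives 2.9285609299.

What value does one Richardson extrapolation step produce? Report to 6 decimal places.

Order 2 gives 2^r = 4 and 2^r − 1 = 3.
4·2.9285609299 − 2.9603676913 = 8.7538760283
Divide by 2^2 − 1 = 3.
(4·2.9285609299 − 2.9603676913)/(4 − 1) = 2.9179586761

2.917959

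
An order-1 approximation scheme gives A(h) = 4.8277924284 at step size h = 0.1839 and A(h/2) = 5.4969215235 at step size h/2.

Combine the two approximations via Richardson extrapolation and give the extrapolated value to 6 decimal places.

Error is O(h^1); halving h shrinks it by 2^1 = 2.
Numerator 2 × A(h/2) − A(h) = 2 × 5.4969215235 − 4.8277924284 = 6.1660506186
R = 6.1660506186/1 = 6.1660506186

6.166051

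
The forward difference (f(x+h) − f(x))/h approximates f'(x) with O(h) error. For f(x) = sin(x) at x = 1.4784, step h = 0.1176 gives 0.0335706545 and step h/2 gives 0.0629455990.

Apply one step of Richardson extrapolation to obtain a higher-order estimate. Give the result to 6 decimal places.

0.092321

r = 1, so 2^r = 2.
Numerator 2*A(h/2) − A(h) = 2*0.0629455990 − 0.0335706545 = 0.0923205435
Denominator 2 − 1 = 1.
0.0923205435 ÷ 1 = 0.0923205435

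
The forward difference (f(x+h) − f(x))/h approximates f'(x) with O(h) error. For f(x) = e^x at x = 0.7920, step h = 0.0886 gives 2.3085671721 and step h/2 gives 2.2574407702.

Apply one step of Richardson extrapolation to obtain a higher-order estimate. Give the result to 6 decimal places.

2.206314

r = 1: numerator weight 2, denominator 1.
Numerator 2·A(h/2) − A(h) = 2·2.2574407702 − 2.3085671721 = 2.2063143683
Divide by 2^1 − 1 = 1.
2.2063143683 ÷ 1 = 2.2063143683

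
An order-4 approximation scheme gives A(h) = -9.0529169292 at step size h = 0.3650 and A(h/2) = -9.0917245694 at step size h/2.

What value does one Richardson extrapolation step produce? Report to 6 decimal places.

-9.094312

With r = 4 the leading error scales as h^4, so the weight is 2^4 = 16.
16×(-9.0917245694) − (-9.0529169292) = -136.4146761812
R = (-136.4146761812)/15 = -9.0943117454
Gap between inputs: 3.881e-02; correction applied: −0.0025871760.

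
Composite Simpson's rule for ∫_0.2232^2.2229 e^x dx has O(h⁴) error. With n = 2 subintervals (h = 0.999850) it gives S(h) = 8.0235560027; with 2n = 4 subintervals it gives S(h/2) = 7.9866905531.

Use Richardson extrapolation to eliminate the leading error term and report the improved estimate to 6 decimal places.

7.984233

r = 4: numerator weight 16, denominator 15.
Top: 16(7.9866905531) − (8.0235560027) = 119.7634928469
119.7634928469 ÷ 15 = 7.9842328565
Gap between inputs: 3.687e-02; correction applied: −0.0024576966.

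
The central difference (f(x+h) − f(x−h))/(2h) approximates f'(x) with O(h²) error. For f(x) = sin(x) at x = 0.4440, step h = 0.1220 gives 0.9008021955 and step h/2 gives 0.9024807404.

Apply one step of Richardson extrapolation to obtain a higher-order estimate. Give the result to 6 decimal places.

0.903040

r = 2: numerator weight 4, denominator 3.
4·0.9024807404 = 3.6099229616; 3.6099229616 − 0.9008021955 = 2.7091207661
Divide by 2^2 − 1 = 3.
So the Richardson estimate is 0.9030402554.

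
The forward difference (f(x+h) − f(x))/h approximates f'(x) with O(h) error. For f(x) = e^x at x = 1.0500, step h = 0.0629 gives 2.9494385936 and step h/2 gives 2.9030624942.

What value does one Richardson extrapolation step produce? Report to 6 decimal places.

2.856686

With r = 1 the leading error scales as h^1, so the weight is 2^1 = 2.
2×2.9030624942 = 5.8061249884; 5.8061249884 − 2.9494385936 = 2.8566863948
Divide by 2^1 − 1 = 1.
Extrapolated: 2.8566863948 / 1 = 2.8566863948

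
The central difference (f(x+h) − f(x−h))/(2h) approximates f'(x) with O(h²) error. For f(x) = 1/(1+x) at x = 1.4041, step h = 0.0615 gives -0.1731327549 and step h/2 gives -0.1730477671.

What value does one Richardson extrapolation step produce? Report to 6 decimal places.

Order 2 gives 2^r = 4 and 2^r − 1 = 3.
Numerator 4*A(h/2) − A(h) = 4*(-0.1730477671) − (-0.1731327549) = -0.5190583135
Divide by 2^2 − 1 = 3.
R = (-0.5190583135)/3 = -0.1730194378

-0.173019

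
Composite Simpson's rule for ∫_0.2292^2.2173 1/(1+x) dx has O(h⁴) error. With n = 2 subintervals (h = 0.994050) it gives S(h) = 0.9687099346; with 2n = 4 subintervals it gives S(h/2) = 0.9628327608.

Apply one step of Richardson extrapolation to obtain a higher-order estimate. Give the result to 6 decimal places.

r = 4, so 2^r = 16.
Top: 16(0.9628327608) − (0.9687099346) = 14.4366142382
R = 14.4366142382/15 = 0.9624409492

0.962441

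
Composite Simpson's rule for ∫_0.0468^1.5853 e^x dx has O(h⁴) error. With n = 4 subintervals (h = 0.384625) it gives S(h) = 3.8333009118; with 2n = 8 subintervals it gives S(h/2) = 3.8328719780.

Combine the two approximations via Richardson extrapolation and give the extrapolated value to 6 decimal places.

The method has order 4: 2^4 = 16.
16*3.8328719780 − 3.8333009118 = 57.4926507362
R = 57.4926507362/15 = 3.8328433824

3.832843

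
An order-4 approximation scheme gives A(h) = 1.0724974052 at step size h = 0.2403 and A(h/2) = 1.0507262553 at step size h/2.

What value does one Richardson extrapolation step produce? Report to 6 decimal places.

Leading term ∝ h^4; use weight 16 = 2^4.
16×1.0507262553 − 1.0724974052 = 15.7391226796
R = 15.7391226796/15 = 1.0492748453

1.049275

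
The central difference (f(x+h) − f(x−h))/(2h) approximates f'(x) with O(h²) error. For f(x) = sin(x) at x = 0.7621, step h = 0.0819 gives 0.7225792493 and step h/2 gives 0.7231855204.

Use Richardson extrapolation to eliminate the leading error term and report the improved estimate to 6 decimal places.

Order 2 gives 2^r = 4 and 2^r − 1 = 3.
2^2*A(h/2) = 2.8927420816; minus A(h) gives 2.1701628323.
Divide by 2^2 − 1 = 3.
So the Richardson estimate is 0.7233876108.
Shift from A(h/2): +0.0002020904.

0.723388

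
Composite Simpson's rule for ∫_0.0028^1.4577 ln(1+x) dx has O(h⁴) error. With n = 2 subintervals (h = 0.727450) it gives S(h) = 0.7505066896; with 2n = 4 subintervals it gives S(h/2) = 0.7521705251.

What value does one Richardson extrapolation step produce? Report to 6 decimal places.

0.752281

With r = 4 the leading error scales as h^4, so the weight is 2^4 = 16.
A(h/2) − A(h) = 0.7521705251 − 0.7505066896 = 0.0016638355
Correction (A(h/2) − A(h))/(16 − 1) = 0.0016638355/15 = 0.0001109224
R = A(h/2) + (A(h/2) − A(h))/15 = 0.7521705251 + 0.0001109224 = 0.7522814475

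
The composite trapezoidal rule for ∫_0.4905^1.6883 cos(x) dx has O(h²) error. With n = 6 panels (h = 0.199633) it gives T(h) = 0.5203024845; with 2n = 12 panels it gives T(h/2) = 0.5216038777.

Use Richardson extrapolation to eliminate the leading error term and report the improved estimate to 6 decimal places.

0.522038

r = 2, so 2^r = 4.
A(h/2) − A(h) = 0.5216038777 − 0.5203024845 = 0.0013013932
Divide by 2^2 − 1 = 3: 0.0013013932/3 = 0.0004337977
R = 0.5216038777 + 0.0004337977 = 0.5220376754
Shift from A(h/2): +0.0004337977.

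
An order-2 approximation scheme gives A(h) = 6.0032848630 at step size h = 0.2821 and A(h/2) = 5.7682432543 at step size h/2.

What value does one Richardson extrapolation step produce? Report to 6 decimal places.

5.689896

The method has order 2: 2^2 = 4.
Weighted: 23.0729730172 − 6.0032848630 = 17.0696881542
Denominator 4 − 1 = 3.
R = 17.0696881542/3 = 5.6898960514
Shift from A(h/2): −0.0783472029.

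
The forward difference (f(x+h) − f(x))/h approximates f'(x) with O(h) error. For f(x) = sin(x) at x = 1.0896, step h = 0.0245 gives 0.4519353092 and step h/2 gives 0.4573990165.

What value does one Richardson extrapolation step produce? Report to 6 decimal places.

Leading term ∝ h^1; use weight 2 = 2^1.
2×0.4573990165 = 0.9147980330; subtract 0.4519353092 → 0.4628627238
Denominator 2 − 1 = 1.
So the Richardson estimate is 0.4628627238.

0.462863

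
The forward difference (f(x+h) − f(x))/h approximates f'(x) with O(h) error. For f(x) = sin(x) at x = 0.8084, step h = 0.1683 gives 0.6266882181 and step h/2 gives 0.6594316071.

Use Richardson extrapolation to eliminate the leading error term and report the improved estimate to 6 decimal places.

Leading term ∝ h^1; use weight 2 = 2^1.
Difference of the inputs: 0.6594316071 − 0.6266882181 = 0.0327433890
Divide by 2^1 − 1 = 1: 0.0327433890/1 = 0.0327433890
R = A(h/2) + (A(h/2) − A(h))/1 = 0.6594316071 + 0.0327433890 = 0.6921749961

0.692175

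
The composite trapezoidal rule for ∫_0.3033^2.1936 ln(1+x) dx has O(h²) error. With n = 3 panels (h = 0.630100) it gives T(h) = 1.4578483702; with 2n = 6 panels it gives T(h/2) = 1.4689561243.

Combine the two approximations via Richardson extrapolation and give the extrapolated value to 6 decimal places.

Method order is 2; weight 2^2 = 4.
Top: 4(1.4689561243) − (1.4578483702) = 4.4179761270
Divide by 2^2 − 1 = 3.
So the Richardson estimate is 1.4726587090.

1.472659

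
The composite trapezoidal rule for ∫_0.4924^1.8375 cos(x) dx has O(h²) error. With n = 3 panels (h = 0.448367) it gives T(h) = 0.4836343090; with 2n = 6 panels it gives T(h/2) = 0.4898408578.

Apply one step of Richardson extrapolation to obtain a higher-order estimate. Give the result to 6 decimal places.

r = 2, so 2^r = 4.
Weighted: 1.9593634312 − 0.4836343090 = 1.4757291222
Divide by 2^2 − 1 = 3.
Result: 0.4919097074
Gap between inputs: 6.207e-03; correction applied: +0.0020688496.

0.491910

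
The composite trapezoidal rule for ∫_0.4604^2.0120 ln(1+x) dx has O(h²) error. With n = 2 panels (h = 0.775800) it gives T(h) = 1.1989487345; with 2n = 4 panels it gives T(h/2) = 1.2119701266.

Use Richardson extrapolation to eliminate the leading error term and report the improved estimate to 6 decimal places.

1.216311

Method order is 2; weight 2^2 = 4.
Numerator 4 × A(h/2) − A(h) = 4 × 1.2119701266 − 1.1989487345 = 3.6489317719
Divide by 2^2 − 1 = 3.
So the Richardson estimate is 1.2163105906.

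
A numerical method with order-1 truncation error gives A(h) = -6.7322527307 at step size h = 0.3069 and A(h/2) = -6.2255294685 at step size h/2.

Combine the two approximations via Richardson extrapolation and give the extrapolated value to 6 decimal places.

Error is O(h^1); halving h shrinks it by 2^1 = 2.
2*(-6.2255294685) − (-6.7322527307) = -5.7188062063
Denominator 2 − 1 = 1.
Extrapolated: (-5.7188062063) / 1 = -5.7188062063
Shift from A(h/2): +0.5067232622.

-5.718806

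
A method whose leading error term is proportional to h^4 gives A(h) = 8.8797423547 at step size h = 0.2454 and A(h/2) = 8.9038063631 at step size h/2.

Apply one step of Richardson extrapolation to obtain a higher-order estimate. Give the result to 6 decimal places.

Order 4 gives 2^r = 16 and 2^r − 1 = 15.
Weighted: 142.4609018096 − 8.8797423547 = 133.5811594549
Denominator 16 − 1 = 15.
(16×8.9038063631 − 8.8797423547)/(16 − 1) = 8.9054106303

8.905411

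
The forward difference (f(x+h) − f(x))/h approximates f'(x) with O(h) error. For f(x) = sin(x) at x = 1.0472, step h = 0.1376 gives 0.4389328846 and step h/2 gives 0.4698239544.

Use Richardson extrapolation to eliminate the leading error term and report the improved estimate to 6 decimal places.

With r = 1 the leading error scales as h^1, so the weight is 2^1 = 2.
A(h/2) − A(h) = 0.4698239544 − 0.4389328846 = 0.0308910698
Divide by 2^1 − 1 = 1: 0.0308910698/1 = 0.0308910698
R = A(h/2) + (A(h/2) − A(h))/1 = 0.4698239544 + 0.0308910698 = 0.5007150242
Correction |R − A(h/2)| = 3.089e-02; gap |A(h/2) − A(h)| = 3.089e-02.

0.500715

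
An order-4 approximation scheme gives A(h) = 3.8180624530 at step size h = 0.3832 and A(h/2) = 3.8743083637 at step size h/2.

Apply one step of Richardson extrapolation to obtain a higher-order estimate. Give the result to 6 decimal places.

The method has order 4: 2^4 = 16.
16×3.8743083637 − 3.8180624530 = 58.1708713662
Extrapolated: 58.1708713662 / 15 = 3.8780580911
Shift from A(h/2): +0.0037497274.

3.878058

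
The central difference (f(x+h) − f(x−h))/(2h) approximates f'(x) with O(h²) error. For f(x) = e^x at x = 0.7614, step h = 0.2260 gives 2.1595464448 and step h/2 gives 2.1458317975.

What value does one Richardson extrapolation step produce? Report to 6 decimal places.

With r = 2 the leading error scales as h^2, so the weight is 2^2 = 4.
A(h/2) − A(h) = 2.1458317975 − 2.1595464448 = -0.0137146473
Correction (A(h/2) − A(h))/(4 − 1) = (-0.0137146473)/3 = -0.0045715491
R = 2.1458317975 − 0.0045715491 = 2.1412602484
Shift from A(h/2): −0.0045715491.

2.141260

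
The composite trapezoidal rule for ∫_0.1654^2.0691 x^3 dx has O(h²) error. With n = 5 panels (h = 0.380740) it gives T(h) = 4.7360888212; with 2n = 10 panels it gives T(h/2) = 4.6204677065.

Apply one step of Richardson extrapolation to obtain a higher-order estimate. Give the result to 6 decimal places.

4.581927

r = 2: numerator weight 4, denominator 3.
Top: 4(4.6204677065) − (4.7360888212) = 13.7457820048
Divide by 2^2 − 1 = 3.
(4 × 4.6204677065 − 4.7360888212)/(4 − 1) = 4.5819273349
Shift from A(h/2): −0.0385403716.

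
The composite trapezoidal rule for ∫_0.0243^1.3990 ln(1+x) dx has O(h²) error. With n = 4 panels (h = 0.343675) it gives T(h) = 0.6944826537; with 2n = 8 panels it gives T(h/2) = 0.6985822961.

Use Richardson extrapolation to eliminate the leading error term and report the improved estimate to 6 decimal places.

0.699949

r = 2: numerator weight 4, denominator 3.
Top: 4(0.6985822961) − (0.6944826537) = 2.0998465307
R = 2.0998465307/3 = 0.6999488436
Gap between inputs: 4.100e-03; correction applied: +0.0013665475.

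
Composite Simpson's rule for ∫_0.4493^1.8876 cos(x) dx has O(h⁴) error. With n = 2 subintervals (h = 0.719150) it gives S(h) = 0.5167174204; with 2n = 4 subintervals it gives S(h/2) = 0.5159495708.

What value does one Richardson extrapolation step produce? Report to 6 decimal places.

0.515898

Order 4 gives 2^r = 16 and 2^r − 1 = 15.
A(h/2) − A(h) = 0.5159495708 − 0.5167174204 = -0.0007678496
Correction (A(h/2) − A(h))/(16 − 1) = (-0.0007678496)/15 = -0.0000511900
R = A(h/2) + (A(h/2) − A(h))/15 = 0.5159495708 − 0.0000511900 = 0.5158983808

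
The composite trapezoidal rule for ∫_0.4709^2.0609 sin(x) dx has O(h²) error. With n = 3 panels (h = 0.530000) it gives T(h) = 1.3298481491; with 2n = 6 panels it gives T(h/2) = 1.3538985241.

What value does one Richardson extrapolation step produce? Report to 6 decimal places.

r = 2, so 2^r = 4.
4*1.3538985241 = 5.4155940964; 5.4155940964 − 1.3298481491 = 4.0857459473
Divide by 2^2 − 1 = 3.
Result: 1.3619153158

1.361915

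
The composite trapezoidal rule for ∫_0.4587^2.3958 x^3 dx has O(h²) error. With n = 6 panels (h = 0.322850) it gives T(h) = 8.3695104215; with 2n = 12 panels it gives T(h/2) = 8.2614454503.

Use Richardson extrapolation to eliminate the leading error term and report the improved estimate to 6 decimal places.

8.225424

Error is O(h^2); halving h shrinks it by 2^2 = 4.
Difference of the inputs: 8.2614454503 − 8.3695104215 = -0.1080649712
Divide by 2^2 − 1 = 3: (-0.1080649712)/3 = -0.0360216571
R = 8.2614454503 − 0.0360216571 = 8.2254237932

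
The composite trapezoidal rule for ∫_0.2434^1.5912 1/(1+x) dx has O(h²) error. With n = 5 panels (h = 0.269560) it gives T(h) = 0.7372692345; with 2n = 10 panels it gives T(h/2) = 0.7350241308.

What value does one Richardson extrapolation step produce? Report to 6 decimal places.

0.734276

With r = 2 the leading error scales as h^2, so the weight is 2^2 = 4.
4×0.7350241308 − 0.7372692345 = 2.2028272887
Denominator 4 − 1 = 3.
Result: 0.7342757629
Shift from A(h/2): −0.0007483679.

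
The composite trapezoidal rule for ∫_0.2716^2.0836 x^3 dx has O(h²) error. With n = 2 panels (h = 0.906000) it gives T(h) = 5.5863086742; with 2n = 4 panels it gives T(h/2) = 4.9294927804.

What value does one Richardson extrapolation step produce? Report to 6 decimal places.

4.710554

Order 2 gives 2^r = 4 and 2^r − 1 = 3.
4×4.9294927804 − 5.5863086742 = 14.1316624474
R = 14.1316624474/3 = 4.7105541491
Gap between inputs: 6.568e-01; correction applied: −0.2189386313.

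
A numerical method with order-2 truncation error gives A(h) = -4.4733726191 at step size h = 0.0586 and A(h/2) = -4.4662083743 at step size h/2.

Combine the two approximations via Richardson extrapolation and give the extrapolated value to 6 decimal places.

-4.463820

Leading term ∝ h^2; use weight 4 = 2^2.
4×(-4.4662083743) = -17.8648334972; (-17.8648334972) − (-4.4733726191) = -13.3914608781
Denominator 4 − 1 = 3.
Extrapolated: (-13.3914608781) / 3 = -4.4638202927
Shift from A(h/2): +0.0023880816.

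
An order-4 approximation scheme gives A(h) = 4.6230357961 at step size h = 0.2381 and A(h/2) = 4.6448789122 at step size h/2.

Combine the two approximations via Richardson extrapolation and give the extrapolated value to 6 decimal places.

4.646335

With r = 4 the leading error scales as h^4, so the weight is 2^4 = 16.
Weighted: 74.3180625952 − 4.6230357961 = 69.6950267991
Denominator 16 − 1 = 15.
R = 69.6950267991/15 = 4.6463351199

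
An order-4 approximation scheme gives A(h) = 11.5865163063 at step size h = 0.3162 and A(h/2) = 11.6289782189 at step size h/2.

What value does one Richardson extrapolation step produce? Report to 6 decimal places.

With r = 4 the leading error scales as h^4, so the weight is 2^4 = 16.
16·11.6289782189 = 186.0636515024; 186.0636515024 − 11.5865163063 = 174.4771351961
Extrapolated: 174.4771351961 / 15 = 11.6318090131
Gap between inputs: 4.246e-02; correction applied: +0.0028307942.

11.631809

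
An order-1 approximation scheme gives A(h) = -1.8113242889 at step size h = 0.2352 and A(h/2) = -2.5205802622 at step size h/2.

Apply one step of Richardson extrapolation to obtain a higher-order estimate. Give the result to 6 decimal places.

Method order is 1; weight 2^1 = 2.
Difference of the inputs: -2.5205802622 − (-1.8113242889) = -0.7092559733
Correction (A(h/2) − A(h))/(2 − 1) = (-0.7092559733)/1 = -0.7092559733
R = -2.5205802622 − 0.7092559733 = -3.2298362355
Correction |R − A(h/2)| = 7.093e-01; gap |A(h/2) − A(h)| = 7.093e-01.

-3.229836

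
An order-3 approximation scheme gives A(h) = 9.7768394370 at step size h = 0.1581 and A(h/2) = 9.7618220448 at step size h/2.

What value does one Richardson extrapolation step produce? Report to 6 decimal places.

With r = 3 the leading error scales as h^3, so the weight is 2^3 = 8.
Numerator 8×A(h/2) − A(h) = 8×9.7618220448 − 9.7768394370 = 68.3177369214
Denominator 8 − 1 = 7.
Extrapolated: 68.3177369214 / 7 = 9.7596767031
Shift from A(h/2): −0.0021453417.

9.759677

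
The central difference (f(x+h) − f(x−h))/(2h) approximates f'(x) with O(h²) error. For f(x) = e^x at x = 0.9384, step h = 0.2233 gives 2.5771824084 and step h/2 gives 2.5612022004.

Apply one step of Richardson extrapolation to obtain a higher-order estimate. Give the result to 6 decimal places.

Error is O(h^2); halving h shrinks it by 2^2 = 4.
Difference of the inputs: 2.5612022004 − 2.5771824084 = -0.0159802080
Divide by 2^2 − 1 = 3: (-0.0159802080)/3 = -0.0053267360
R = 2.5612022004 − 0.0053267360 = 2.5558754644
Correction |R − A(h/2)| = 5.327e-03; gap |A(h/2) − A(h)| = 1.598e-02.

2.555875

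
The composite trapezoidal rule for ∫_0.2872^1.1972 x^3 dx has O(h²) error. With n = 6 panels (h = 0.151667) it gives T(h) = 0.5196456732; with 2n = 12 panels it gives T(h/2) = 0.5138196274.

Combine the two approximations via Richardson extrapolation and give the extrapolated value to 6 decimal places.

Order 2 gives 2^r = 4 and 2^r − 1 = 3.
Numerator 4 × A(h/2) − A(h) = 4 × 0.5138196274 − 0.5196456732 = 1.5356328364
Extrapolated: 1.5356328364 / 3 = 0.5118776121

0.511878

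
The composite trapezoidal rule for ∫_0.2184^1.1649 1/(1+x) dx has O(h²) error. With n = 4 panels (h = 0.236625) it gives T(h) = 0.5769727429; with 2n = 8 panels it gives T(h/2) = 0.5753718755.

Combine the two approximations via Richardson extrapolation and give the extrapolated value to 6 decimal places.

r = 2, so 2^r = 4.
Numerator 4×A(h/2) − A(h) = 4×0.5753718755 − 0.5769727429 = 1.7245147591
R = 1.7245147591/3 = 0.5748382530

0.574838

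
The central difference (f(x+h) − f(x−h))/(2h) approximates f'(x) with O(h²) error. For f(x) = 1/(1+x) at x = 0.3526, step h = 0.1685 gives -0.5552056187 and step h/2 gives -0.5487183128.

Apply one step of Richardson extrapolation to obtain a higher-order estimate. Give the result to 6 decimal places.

Error is O(h^2); halving h shrinks it by 2^2 = 4.
Weighted: (-2.1948732512) − (-0.5552056187) = -1.6396676325
(-1.6396676325) ÷ 3 = -0.5465558775

-0.546556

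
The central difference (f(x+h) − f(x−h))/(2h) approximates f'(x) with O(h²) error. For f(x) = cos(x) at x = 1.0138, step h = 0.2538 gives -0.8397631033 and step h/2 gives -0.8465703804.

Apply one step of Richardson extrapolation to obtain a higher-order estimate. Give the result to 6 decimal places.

-0.848839

Method order is 2; weight 2^2 = 4.
Numerator 4·A(h/2) − A(h) = 4·(-0.8465703804) − (-0.8397631033) = -2.5465184183
(4·(-0.8465703804) − (-0.8397631033))/(4 − 1) = -0.8488394728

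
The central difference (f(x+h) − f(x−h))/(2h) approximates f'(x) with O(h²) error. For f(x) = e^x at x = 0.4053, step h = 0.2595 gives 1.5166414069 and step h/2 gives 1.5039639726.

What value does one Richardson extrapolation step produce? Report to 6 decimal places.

1.499738

Order 2 gives 2^r = 4 and 2^r − 1 = 3.
Numerator 4*A(h/2) − A(h) = 4*1.5039639726 − 1.5166414069 = 4.4992144835
Divide by 2^2 − 1 = 3.
Extrapolated: 4.4992144835 / 3 = 1.4997381612
Shift from A(h/2): −0.0042258114.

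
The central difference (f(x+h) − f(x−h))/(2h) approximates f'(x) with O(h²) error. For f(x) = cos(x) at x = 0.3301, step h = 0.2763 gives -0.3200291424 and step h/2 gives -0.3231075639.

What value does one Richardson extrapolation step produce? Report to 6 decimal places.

-0.324134

r = 2, so 2^r = 4.
2^2 × A(h/2) = -1.2924302556; minus A(h) gives -0.9724011132.
R = (-0.9724011132)/3 = -0.3241337044
Gap between inputs: 3.078e-03; correction applied: −0.0010261405.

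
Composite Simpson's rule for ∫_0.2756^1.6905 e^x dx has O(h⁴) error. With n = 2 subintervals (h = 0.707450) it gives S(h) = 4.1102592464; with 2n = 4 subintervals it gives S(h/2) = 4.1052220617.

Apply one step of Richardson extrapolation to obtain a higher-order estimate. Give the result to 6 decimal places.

4.104886

r = 4, so 2^r = 16.
Weighted: 65.6835529872 − 4.1102592464 = 61.5732937408
Denominator 16 − 1 = 15.
(16·4.1052220617 − 4.1102592464)/(16 − 1) = 4.1048862494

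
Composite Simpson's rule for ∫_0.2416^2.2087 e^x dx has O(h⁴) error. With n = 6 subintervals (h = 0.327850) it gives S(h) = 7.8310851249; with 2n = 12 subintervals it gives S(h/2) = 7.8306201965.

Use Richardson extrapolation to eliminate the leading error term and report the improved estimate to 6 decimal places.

7.830589

With r = 4 the leading error scales as h^4, so the weight is 2^4 = 16.
Weighted: 125.2899231440 − 7.8310851249 = 117.4588380191
(16×7.8306201965 − 7.8310851249)/(16 − 1) = 7.8305892013
Shift from A(h/2): −0.0000309952.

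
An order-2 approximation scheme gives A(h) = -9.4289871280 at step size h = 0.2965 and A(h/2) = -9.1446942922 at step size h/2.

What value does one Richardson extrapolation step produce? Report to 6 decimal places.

Method order is 2; weight 2^2 = 4.
Weighted: (-36.5787771688) − (-9.4289871280) = -27.1497900408
(-27.1497900408) ÷ 3 = -9.0499300136
Gap between inputs: 2.843e-01; correction applied: +0.0947642786.

-9.049930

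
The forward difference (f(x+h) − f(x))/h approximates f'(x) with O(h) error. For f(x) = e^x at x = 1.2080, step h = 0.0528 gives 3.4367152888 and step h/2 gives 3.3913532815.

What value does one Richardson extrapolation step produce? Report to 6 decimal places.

r = 1, so 2^r = 2.
2 × 3.3913532815 = 6.7827065630; subtract 3.4367152888 → 3.3459912742
Denominator 2 − 1 = 1.
Extrapolated: 3.3459912742 / 1 = 3.3459912742

3.345991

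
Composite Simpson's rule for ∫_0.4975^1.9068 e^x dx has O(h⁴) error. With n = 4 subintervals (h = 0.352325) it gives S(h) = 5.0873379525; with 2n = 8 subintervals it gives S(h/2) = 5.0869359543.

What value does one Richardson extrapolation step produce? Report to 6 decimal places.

5.086909

With r = 4 the leading error scales as h^4, so the weight is 2^4 = 16.
A(h/2) − A(h) = 5.0869359543 − 5.0873379525 = -0.0004019982
Correction (A(h/2) − A(h))/(16 − 1) = (-0.0004019982)/15 = -0.0000267999
R = 5.0869359543 − 0.0000267999 = 5.0869091544
Gap between inputs: 4.020e-04; correction applied: −0.0000267999.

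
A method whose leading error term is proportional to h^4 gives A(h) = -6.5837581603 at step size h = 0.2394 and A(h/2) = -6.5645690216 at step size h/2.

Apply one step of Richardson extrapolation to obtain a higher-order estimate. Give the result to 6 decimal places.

-6.563290

Method order is 4; weight 2^4 = 16.
16·(-6.5645690216) = -105.0331043456; (-105.0331043456) − (-6.5837581603) = -98.4493461853
Denominator 16 − 1 = 15.
(-98.4493461853) ÷ 15 = -6.5632897457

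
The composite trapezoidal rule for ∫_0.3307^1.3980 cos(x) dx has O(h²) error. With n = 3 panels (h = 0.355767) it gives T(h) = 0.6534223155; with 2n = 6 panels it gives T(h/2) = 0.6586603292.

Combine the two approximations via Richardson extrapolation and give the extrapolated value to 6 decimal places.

0.660406

Error is O(h^2); halving h shrinks it by 2^2 = 4.
A(h/2) − A(h) = 0.6586603292 − 0.6534223155 = 0.0052380137
Correction (A(h/2) − A(h))/(4 − 1) = 0.0052380137/3 = 0.0017460046
R = A(h/2) + (A(h/2) − A(h))/3 = 0.6586603292 + 0.0017460046 = 0.6604063338
Correction |R − A(h/2)| = 1.746e-03; gap |A(h/2) − A(h)| = 5.238e-03.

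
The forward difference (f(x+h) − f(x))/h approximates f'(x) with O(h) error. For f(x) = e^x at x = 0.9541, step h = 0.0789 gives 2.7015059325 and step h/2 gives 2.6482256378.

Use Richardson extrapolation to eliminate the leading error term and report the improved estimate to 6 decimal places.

2.594945

With r = 1 the leading error scales as h^1, so the weight is 2^1 = 2.
2×2.6482256378 − 2.7015059325 = 2.5949453431
Denominator 2 − 1 = 1.
Result: 2.5949453431
Correction |R − A(h/2)| = 5.328e-02; gap |A(h/2) − A(h)| = 5.328e-02.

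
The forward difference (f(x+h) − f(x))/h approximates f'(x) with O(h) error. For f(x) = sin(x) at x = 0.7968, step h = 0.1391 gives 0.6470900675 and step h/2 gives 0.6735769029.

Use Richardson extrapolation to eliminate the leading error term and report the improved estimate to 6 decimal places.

r = 1: numerator weight 2, denominator 1.
2^1×A(h/2) = 1.3471538058; minus A(h) gives 0.7000637383.
Divide by 2^1 − 1 = 1.
Result: 0.7000637383

0.700064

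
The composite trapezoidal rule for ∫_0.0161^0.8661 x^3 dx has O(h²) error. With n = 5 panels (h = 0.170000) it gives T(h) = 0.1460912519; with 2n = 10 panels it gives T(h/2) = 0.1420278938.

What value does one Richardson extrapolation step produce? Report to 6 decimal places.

0.140673

Error is O(h^2); halving h shrinks it by 2^2 = 4.
4*0.1420278938 = 0.5681115752; subtract 0.1460912519 → 0.4220203233
0.4220203233 ÷ 3 = 0.1406734411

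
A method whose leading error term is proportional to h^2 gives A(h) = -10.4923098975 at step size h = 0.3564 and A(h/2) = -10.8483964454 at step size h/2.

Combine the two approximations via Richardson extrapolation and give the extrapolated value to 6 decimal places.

-10.967092

Leading term ∝ h^2; use weight 4 = 2^2.
4×(-10.8483964454) = -43.3935857816; subtract (-10.4923098975) → -32.9012758841
Divide by 2^2 − 1 = 3.
So the Richardson estimate is -10.9670919614.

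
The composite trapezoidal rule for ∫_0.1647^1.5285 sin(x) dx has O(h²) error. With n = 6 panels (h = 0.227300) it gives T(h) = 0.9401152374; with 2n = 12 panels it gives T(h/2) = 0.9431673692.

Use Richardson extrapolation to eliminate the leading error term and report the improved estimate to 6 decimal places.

The method has order 2: 2^2 = 4.
Numerator 4*A(h/2) − A(h) = 4*0.9431673692 − 0.9401152374 = 2.8325542394
R = 2.8325542394/3 = 0.9441847465

0.944185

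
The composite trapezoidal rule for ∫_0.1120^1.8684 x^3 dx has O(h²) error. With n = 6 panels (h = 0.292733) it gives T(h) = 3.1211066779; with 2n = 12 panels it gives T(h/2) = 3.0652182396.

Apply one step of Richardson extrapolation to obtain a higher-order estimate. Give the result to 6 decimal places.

3.046589

Method order is 2; weight 2^2 = 4.
A(h/2) − A(h) = 3.0652182396 − 3.1211066779 = -0.0558884383
Correction (A(h/2) − A(h))/(4 − 1) = (-0.0558884383)/3 = -0.0186294794
R = 3.0652182396 − 0.0186294794 = 3.0465887602
Shift from A(h/2): −0.0186294794.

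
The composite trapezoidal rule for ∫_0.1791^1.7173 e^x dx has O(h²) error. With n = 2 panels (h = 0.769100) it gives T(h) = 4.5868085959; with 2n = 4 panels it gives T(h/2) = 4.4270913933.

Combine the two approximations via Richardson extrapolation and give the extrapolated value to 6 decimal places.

4.373852

Order 2 gives 2^r = 4 and 2^r − 1 = 3.
4×4.4270913933 = 17.7083655732; 17.7083655732 − 4.5868085959 = 13.1215569773
13.1215569773 ÷ 3 = 4.3738523258
Correction |R − A(h/2)| = 5.324e-02; gap |A(h/2) − A(h)| = 1.597e-01.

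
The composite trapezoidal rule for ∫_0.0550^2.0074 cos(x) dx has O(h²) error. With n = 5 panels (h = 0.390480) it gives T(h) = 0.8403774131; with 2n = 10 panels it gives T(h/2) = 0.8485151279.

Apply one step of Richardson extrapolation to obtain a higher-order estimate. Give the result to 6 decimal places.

0.851228

Leading term ∝ h^2; use weight 4 = 2^2.
4*0.8485151279 = 3.3940605116; subtract 0.8403774131 → 2.5536830985
R = 2.5536830985/3 = 0.8512276995
Gap between inputs: 8.138e-03; correction applied: +0.0027125716.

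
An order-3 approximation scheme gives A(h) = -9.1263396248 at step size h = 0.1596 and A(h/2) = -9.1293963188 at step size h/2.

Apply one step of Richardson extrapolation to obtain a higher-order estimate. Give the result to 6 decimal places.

Method order is 3; weight 2^3 = 8.
2^3·A(h/2) = -73.0351705504; minus A(h) gives -63.9088309256.
Divide by 2^3 − 1 = 7.
(8·(-9.1293963188) − (-9.1263396248))/(8 − 1) = -9.1298329894
Gap between inputs: 3.057e-03; correction applied: −0.0004366706.

-9.129833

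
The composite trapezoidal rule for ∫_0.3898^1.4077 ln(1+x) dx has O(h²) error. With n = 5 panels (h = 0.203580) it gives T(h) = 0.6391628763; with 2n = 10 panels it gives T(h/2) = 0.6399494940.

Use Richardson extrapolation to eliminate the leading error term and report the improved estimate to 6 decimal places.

0.640212

The method has order 2: 2^2 = 4.
Top: 4(0.6399494940) − (0.6391628763) = 1.9206350997
Denominator 4 − 1 = 3.
(4*0.6399494940 − 0.6391628763)/(4 − 1) = 0.6402116999
Gap between inputs: 7.866e-04; correction applied: +0.0002622059.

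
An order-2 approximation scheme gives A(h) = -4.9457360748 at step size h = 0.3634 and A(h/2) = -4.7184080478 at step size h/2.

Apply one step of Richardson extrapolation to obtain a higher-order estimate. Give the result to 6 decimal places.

-4.642632

Method order is 2; weight 2^2 = 4.
4·(-4.7184080478) = -18.8736321912; subtract (-4.9457360748) → -13.9278961164
Denominator 4 − 1 = 3.
(-13.9278961164) ÷ 3 = -4.6426320388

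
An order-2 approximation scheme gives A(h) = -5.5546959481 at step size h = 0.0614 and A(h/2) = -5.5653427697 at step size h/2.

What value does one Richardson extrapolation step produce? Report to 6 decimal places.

-5.568892

Leading term ∝ h^2; use weight 4 = 2^2.
Numerator 4 × A(h/2) − A(h) = 4 × (-5.5653427697) − (-5.5546959481) = -16.7066751307
(-16.7066751307) ÷ 3 = -5.5688917102
Correction |R − A(h/2)| = 3.549e-03; gap |A(h/2) − A(h)| = 1.065e-02.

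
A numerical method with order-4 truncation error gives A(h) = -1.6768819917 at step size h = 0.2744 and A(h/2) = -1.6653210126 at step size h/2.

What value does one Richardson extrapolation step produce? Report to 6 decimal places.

-1.664550

Error is O(h^4); halving h shrinks it by 2^4 = 16.
Top: 16(-1.6653210126) − (-1.6768819917) = -24.9682542099
Divide by 2^4 − 1 = 15.
So the Richardson estimate is -1.6645502807.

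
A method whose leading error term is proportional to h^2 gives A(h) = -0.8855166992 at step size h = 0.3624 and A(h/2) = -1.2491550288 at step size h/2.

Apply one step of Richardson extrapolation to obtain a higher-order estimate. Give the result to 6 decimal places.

-1.370368

With r = 2 the leading error scales as h^2, so the weight is 2^2 = 4.
Weighted: (-4.9966201152) − (-0.8855166992) = -4.1111034160
R = (-4.1111034160)/3 = -1.3703678053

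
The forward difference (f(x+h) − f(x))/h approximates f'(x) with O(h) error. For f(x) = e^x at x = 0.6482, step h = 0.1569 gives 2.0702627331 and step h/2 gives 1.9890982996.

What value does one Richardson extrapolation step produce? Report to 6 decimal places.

Leading term ∝ h^1; use weight 2 = 2^1.
2×1.9890982996 − 2.0702627331 = 1.9079338661
Divide by 2^1 − 1 = 1.
Extrapolated: 1.9079338661 / 1 = 1.9079338661

1.907934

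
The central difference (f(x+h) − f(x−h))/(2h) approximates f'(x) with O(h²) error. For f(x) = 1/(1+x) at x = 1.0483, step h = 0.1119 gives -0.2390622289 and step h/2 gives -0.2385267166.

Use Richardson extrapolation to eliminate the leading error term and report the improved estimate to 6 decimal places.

-0.238348

Leading term ∝ h^2; use weight 4 = 2^2.
Top: 4(-0.2385267166) − (-0.2390622289) = -0.7150446375
Denominator 4 − 1 = 3.
(-0.7150446375) ÷ 3 = -0.2383482125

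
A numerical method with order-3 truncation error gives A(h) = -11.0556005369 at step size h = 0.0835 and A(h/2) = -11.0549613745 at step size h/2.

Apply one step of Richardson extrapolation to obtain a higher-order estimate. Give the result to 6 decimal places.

Error is O(h^3); halving h shrinks it by 2^3 = 8.
Numerator 8 × A(h/2) − A(h) = 8 × (-11.0549613745) − (-11.0556005369) = -77.3840904591
R = (-77.3840904591)/7 = -11.0548700656
Shift from A(h/2): +0.0000913089.

-11.054870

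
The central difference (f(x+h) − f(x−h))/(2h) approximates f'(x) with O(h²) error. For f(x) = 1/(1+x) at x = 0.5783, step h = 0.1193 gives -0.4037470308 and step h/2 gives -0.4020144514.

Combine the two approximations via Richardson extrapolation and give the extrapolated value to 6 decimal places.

-0.401437

Method order is 2; weight 2^2 = 4.
Weighted: (-1.6080578056) − (-0.4037470308) = -1.2043107748
R = (-1.2043107748)/3 = -0.4014369249
Shift from A(h/2): +0.0005775265.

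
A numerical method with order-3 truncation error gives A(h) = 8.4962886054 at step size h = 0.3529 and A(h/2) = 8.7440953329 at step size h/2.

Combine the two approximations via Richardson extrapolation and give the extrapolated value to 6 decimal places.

Leading term ∝ h^3; use weight 8 = 2^3.
8·8.7440953329 = 69.9527626632; 69.9527626632 − 8.4962886054 = 61.4564740578
Divide by 2^3 − 1 = 7.
(8·8.7440953329 − 8.4962886054)/(8 − 1) = 8.7794962940

8.779496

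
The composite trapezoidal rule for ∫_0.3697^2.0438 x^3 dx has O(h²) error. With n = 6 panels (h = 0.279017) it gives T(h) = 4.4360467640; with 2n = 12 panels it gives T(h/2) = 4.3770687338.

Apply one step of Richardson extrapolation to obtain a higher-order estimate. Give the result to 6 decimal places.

Order 2 gives 2^r = 4 and 2^r − 1 = 3.
4·4.3770687338 = 17.5082749352; subtract 4.4360467640 → 13.0722281712
Extrapolated: 13.0722281712 / 3 = 4.3574093904

4.357409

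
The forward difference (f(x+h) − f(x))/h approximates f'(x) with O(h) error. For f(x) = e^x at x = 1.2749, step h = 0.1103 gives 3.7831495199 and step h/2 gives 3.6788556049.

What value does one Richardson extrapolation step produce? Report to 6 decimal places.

3.574562

With r = 1 the leading error scales as h^1, so the weight is 2^1 = 2.
Top: 2(3.6788556049) − (3.7831495199) = 3.5745616899
Denominator 2 − 1 = 1.
Result: 3.5745616899
Gap between inputs: 1.043e-01; correction applied: −0.1042939150.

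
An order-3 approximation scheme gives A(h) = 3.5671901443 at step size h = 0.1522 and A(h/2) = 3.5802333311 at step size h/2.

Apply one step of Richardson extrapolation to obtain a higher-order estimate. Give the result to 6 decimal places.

Order 3 gives 2^r = 8 and 2^r − 1 = 7.
8·3.5802333311 = 28.6418666488; subtract 3.5671901443 → 25.0746765045
R = 25.0746765045/7 = 3.5820966435
Gap between inputs: 1.304e-02; correction applied: +0.0018633124.

3.582097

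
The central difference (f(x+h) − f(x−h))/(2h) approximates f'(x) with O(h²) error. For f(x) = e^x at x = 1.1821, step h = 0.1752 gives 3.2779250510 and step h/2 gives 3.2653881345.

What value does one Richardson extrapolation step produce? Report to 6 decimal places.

3.261209

Order 2 gives 2^r = 4 and 2^r − 1 = 3.
A(h/2) − A(h) = 3.2653881345 − 3.2779250510 = -0.0125369165
Divide by 2^2 − 1 = 3: (-0.0125369165)/3 = -0.0041789722
R = A(h/2) + (A(h/2) − A(h))/3 = 3.2653881345 − 0.0041789722 = 3.2612091623
Correction |R − A(h/2)| = 4.179e-03; gap |A(h/2) − A(h)| = 1.254e-02.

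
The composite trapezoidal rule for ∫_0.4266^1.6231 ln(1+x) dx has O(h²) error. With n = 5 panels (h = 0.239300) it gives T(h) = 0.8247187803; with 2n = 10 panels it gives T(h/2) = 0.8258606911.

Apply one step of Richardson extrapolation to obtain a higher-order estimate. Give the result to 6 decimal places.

0.826241

Method order is 2; weight 2^2 = 4.
4·0.8258606911 = 3.3034427644; subtract 0.8247187803 → 2.4787239841
R = 2.4787239841/3 = 0.8262413280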